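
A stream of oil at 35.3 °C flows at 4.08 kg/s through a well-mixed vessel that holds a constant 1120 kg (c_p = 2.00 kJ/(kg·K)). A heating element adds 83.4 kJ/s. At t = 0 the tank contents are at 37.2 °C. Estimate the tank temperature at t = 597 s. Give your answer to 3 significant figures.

Heat balance on the well-mixed liquid: M c_p dT/dt = ṁ c_p (T_in − T) + 83.4.
τ = M/ṁ = 274.51 s; T_ss = T_in + Q̇/(ṁ c_p) = 35.3 + 83.4/(4.08·2.00) = 45.521 °C.
T approaches T_ss exponentially: T(t) = T_ss + (T₀ − T_ss) e^(−t/τ).
T(597) = 45.521 + (-8.3206)·e^(−597/274.51) = 45.521 + (-8.3206)·0.11363 = 44.575 °C.

44.6 °C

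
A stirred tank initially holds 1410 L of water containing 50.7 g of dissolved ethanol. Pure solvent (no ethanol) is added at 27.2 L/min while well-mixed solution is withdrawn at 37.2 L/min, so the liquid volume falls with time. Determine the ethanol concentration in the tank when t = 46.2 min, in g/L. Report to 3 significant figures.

0.0122 g/L

Total volume: dV/dt = Q_in − Q_out = -10.000 L/min, so V(t) = 1410 − 10.000 t and V(46.2) = 948.00 L.
No ethanol enters, so dm/dt = −Q_out · (m/V).
Separate: dm/m = −Q_out dt/V(t) ⇒ ln(m/m₀) = −(Q_out/(Q_in−Q_out)) ln(V/V₀).
m = m₀ (V₀/V)^(Q_out/(Q_in−Q_out)) = 50.7 × (1410/948.00)^(-3.7200) = 11.578 g.
C = m/V = 11.578/948.00 = 0.012213 g/L.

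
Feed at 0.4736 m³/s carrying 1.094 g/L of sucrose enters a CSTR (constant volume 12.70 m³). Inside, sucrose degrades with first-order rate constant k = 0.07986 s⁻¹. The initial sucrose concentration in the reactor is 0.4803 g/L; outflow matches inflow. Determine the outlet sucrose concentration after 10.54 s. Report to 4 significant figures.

Accumulation = in − out − consumed: V dC/dt = Q C_in − Q C − k V C.
This is linear with rate a = Q/V + k = 0.117151 s⁻¹.
C_ss = Q C_in/(Q + kV) = 0.348240 g/L; C(t) = C_ss + (C₀ − C_ss) e^(−a t).
C(10.54) = 0.348240 + (0.132060)·e^(−0.117151·10.54) = 0.348240 + (0.132060)·0.290900 = 0.386656 g/L.

0.3867 g/L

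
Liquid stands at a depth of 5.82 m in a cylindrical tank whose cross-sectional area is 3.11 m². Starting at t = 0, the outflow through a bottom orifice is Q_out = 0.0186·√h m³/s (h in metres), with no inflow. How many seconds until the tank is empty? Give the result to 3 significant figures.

807 s

Volume balance on the tank: A dh/dt = −0.0186 √h.
∫ h^(−1/2) dh = −(0.0186/A) ∫ dt, giving 2√h = 2√h₀ − (0.0186/A) t.
Set h = 0: 2√h₀ = (0.0186/A) t_empty ⇒ t_empty = 2A√h₀/0.0186.
t_empty = 2·3.11·√5.82/0.0186 = 6.2200·2.4125/0.0186 = 806.75 s.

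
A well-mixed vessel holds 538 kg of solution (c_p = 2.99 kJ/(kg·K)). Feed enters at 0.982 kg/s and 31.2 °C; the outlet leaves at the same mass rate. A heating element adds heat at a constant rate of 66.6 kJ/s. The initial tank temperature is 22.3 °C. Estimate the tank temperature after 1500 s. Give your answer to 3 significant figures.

M c_p dT/dt = ṁ c_p (T_in − T) + Q̇.
τ = M/ṁ = 547.86 s; T_ss = T_in + Q̇/(ṁ c_p) = 31.2 + 66.6/(0.982·2.99) = 53.883 °C.
T approaches T_ss exponentially: T(t) = T_ss + (T₀ − T_ss) e^(−t/τ).
T(1500) = 53.883 + (-31.583)·e^(−1500/547.86) = 53.883 + (-31.583)·0.064705 = 51.839 °C.

51.8 °C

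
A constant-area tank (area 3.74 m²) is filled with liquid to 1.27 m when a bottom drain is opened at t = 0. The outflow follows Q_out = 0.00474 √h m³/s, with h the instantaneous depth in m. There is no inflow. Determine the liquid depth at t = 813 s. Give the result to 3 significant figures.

0.374 m

A dh/dt = −Q_out = −0.00474 √h.
∫ h^(−1/2) dh = −(0.00474/A) ∫ dt, giving 2√h = 2√h₀ − (0.00474/A) t.
√h = √1.27 − 0.00474·813/(2·3.74) = 1.1269 − 0.51519 = 0.61175.
h = 0.61175² = 0.37424 m.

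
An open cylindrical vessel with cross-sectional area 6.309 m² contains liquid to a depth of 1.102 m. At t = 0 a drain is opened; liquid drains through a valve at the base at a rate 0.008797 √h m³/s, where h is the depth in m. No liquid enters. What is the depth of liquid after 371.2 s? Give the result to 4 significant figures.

With no inflow, A dh/dt = −0.008797 √h.
Separate and integrate: 2(√h − √h₀) = −(0.008797/A) t.
√h = √1.102 − 0.008797·371.2/(2·6.309) = 1.04976 − 0.258793 = 0.790969.
h = 0.790969² = 0.625632 m.

0.6256 m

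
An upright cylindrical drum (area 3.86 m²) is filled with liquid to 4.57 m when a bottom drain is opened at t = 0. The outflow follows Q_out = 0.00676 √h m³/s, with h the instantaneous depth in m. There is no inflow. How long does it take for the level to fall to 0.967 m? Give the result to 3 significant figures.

1320 s

With no inflow, A dh/dt = −0.00676 √h.
∫ h^(−1/2) dh = −(0.00676/A) ∫ dt, giving 2√h = 2√h₀ − (0.00676/A) t.
t = 2A(√h₀ − √h)/0.00676 = 2·3.86·(√4.57 − √0.967)/0.00676
  = 7.7200 × (2.1378 − 0.98336) / 0.00676 = 1318.3 s.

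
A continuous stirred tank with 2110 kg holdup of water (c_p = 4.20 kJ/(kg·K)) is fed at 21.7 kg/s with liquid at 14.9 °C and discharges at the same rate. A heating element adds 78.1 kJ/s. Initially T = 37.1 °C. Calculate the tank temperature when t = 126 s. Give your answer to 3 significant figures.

21.6 °C

M c_p dT/dt = ṁ c_p (T_in − T) + Q̇.
Rearrange: dT/dt = (T_ss − T)/τ with τ = M/ṁ = 97.235 s and T_ss = T_in + Q̇/(ṁ c_p) = 15.757 °C.
Solution: T(t) = T_ss + (T₀ − T_ss) e^(−t/τ).
T(126) = 15.757 + (21.343)·e^(−126/97.235) = 15.757 + (21.343)·0.27367 = 21.598 °C.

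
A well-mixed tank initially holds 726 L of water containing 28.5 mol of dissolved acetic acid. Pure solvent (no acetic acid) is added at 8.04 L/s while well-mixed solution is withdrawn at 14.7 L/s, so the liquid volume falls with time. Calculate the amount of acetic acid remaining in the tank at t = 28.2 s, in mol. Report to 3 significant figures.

Let m(t) be the amount of acetic acid. Volume: V(t) = V₀ + (Q_in − Q_out) t = 726 − 6.6600 t; V(28.2) = 538.19 L.
Solute balance: dm/dt = 0 − Q_out C = −Q_out m/V(t).
dm/m = −Q_out dt/(V₀ − 6.6600 t); integrating gives ln(m/m₀) = −(Q_out/(Q_in−Q_out)) ln(V/V₀).
m = m₀ (V₀/V)^(Q_out/(Q_in−Q_out)) = 28.5 × (726/538.19)^(-2.2072) = 14.720 mol.

14.7 mol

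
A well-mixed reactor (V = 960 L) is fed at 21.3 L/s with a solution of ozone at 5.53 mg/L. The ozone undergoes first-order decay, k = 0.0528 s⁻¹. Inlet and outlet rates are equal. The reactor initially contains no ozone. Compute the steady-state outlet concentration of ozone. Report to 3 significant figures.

Species balance: V dC/dt = Q C_in − Q C − k V C.
Steady state (dC/dt = 0): C_ss = Q C_in/(Q + kV) = C_in/(1 + kV/Q).
C_ss = 21.3·5.53/(21.3 + 0.0528·960) = 117.79/71.988 = 1.6362 mg/L.

1.64 mg/L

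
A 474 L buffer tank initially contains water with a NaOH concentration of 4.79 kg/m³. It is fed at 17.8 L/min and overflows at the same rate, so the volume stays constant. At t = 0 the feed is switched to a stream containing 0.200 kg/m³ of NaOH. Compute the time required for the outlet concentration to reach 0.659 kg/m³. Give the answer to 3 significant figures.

Transient balance on the dissolved component: V dC/dt = Q(C_in − C), so τ = V/Q = 26.629 min.
C(t) = C_in + (C₀ − C_in) e^(−t/τ). Set C = 0.659 and solve for t:
e^(−t/τ) = (C − C_in)/(C₀ − C_in) = (0.659 − 0.200)/(4.79 − 0.200) = 0.10000
t = −τ ln(…) = 26.629 × 2.3026 = 61.316 min.

61.3 min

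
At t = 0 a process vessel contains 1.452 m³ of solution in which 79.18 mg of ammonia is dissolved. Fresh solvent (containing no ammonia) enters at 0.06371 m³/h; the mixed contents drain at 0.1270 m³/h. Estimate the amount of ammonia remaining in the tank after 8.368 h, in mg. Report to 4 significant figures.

31.86 mg

Total volume: dV/dt = Q_in − Q_out = -0.0632900 m³/h, so V(t) = 1.452 − 0.0632900 t and V(8.368) = 0.922389 m³.
Solute balance: dm/dt = 0 − Q_out C = −Q_out m/V(t).
dm/m = −Q_out dt/(V₀ − 0.0632900 t); integrating gives ln(m/m₀) = −(Q_out/(Q_in−Q_out)) ln(V/V₀).
m = m₀ (V₀/V)^(Q_out/(Q_in−Q_out)) = 79.18 × (1.452/0.922389)^(-2.00664) = 31.8569 mg.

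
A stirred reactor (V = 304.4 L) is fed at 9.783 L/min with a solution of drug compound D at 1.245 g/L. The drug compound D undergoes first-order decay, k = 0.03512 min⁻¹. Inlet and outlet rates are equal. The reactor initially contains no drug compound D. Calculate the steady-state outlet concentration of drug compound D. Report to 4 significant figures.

0.5949 g/L

Species balance: V dC/dt = Q C_in − Q C − k V C.
Steady state (dC/dt = 0): C_ss = Q C_in/(Q + kV) = C_in/(1 + kV/Q).
C_ss = 9.783·1.245/(9.783 + 0.03512·304.4) = 12.1798/20.4735 = 0.594907 g/L.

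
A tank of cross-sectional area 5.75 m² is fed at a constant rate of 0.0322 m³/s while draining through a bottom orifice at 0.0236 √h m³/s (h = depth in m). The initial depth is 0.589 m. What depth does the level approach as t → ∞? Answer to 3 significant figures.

1.86 m

Accumulation of liquid (constant cross-section A): A dh/dt = Q_in − 0.0236 √h. At steady state dh/dt = 0:
Q_in = 0.0236 √h_ss ⇒ √h_ss = 0.0322/0.0236 = 1.3644.
h_ss = 1.3644² = 1.8616 m. (Since h₀ = 0.589 m < h_ss, the level will rise toward this value.)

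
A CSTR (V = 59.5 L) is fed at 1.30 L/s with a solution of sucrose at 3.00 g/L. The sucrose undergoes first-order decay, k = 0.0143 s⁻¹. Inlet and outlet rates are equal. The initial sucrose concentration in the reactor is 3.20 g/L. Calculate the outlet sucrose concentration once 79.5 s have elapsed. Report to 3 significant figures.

V dC/dt = Q(C_in − C) − k V C.
This is linear with rate a = Q/V + k = 0.036149 s⁻¹.
C_ss = Q C_in/(Q + kV) = 1.8132 g/L; C(t) = C_ss + (C₀ − C_ss) e^(−a t).
C(79.5) = 1.8132 + (1.3868)·e^(−0.036149·79.5) = 1.8132 + (1.3868)·0.056482 = 1.8916 g/L.

1.89 g/L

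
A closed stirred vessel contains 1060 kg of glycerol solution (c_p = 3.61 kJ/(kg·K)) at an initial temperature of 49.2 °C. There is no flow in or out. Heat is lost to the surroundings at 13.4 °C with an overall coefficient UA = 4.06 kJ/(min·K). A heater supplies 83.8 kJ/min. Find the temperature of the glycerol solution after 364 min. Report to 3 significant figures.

Lumped-capacitance energy balance: M c_p dT/dt = UA(T_amb − T) + Q̇.
dT/dt = (T_ss − T)/τ with T_ss = T_amb + Q̇/UA = 13.4 + 83.8/4.06 = 34.040 °C, τ = M c_p/UA = 1060·3.61/4.06 = 942.51 min.
Solution: T(t) = T_ss + (T₀ − T_ss) e^(−t/τ).
T(364) = 34.040 + (15.160)·0.67963 = 44.343 °C.

44.3 °C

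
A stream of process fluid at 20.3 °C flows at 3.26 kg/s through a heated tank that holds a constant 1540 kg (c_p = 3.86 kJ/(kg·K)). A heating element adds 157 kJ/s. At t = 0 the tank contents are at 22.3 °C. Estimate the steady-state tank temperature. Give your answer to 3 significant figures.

32.8 °C

Unsteady energy balance on the tank contents: M c_p dT/dt = ṁ c_p (T_in − T) + 157.
At steady state dT/dt = 0 ⇒ T_ss = T_in + Q̇/(ṁ c_p) = 20.3 + 157/(3.26·3.86) = 32.777 °C.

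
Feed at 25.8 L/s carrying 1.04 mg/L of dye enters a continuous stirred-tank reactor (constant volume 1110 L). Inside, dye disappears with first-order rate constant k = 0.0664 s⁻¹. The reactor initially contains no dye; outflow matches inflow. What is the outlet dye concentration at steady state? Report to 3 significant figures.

0.270 mg/L

Species balance: V dC/dt = Q C_in − Q C − k V C.
At steady state: 0 = Q C_in − (Q + kV) C_ss, so C_ss = Q C_in/(Q + kV).
C_ss = 25.8·1.04/(25.8 + 0.0664·1110) = 26.832/99.504 = 0.26966 mg/L.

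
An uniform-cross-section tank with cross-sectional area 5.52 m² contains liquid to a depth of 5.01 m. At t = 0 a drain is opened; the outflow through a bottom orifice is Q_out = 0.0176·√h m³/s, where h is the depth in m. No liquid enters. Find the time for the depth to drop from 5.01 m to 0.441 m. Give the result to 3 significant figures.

987 s

Volume balance on the tank: A dh/dt = −0.0176 √h.
Separate and integrate: 2(√h − √h₀) = −(0.0176/A) t.
t = 2A(√h₀ − √h)/0.0176 = 2·5.52·(√5.01 − √0.441)/0.0176
  = 11.040 × (2.2383 − 0.66408) / 0.0176 = 987.47 s.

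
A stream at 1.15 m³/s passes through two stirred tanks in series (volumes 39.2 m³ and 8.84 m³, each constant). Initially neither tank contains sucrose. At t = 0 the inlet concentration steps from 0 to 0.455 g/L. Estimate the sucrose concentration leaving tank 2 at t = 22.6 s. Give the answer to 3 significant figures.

0.159 g/L

Time constants: τᵢ = Vᵢ/Q for each well-mixed tank.
τ₁ = 39.2/1.15 = 34.087 s; τ₂ = 8.84/1.15 = 7.6870 s.
Solving the cascade with C₁(0)=C₂(0)=0 gives C₂(t) = C_in[1 − (τ₁ e^(−t/τ₁) − τ₂ e^(−t/τ₂))/(τ₁ − τ₂)].
At t = 22.6: e^(−t/τ₁) = 0.51530, e^(−t/τ₂) = 0.052863.
C₂ = 0.455·[1 − (34.087·0.51530 − 7.6870·0.052863)/(26.400)] = 0.455·0.35005 = 0.15927 g/L.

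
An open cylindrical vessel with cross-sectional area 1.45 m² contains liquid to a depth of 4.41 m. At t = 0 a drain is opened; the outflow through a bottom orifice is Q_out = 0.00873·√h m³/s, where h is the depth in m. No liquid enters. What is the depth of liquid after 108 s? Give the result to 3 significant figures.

With no inflow, A dh/dt = −0.00873 √h.
This is separable: 2 d(√h)/dt = −0.00873/A, so √h = √h₀ − (0.00873/(2A)) t.
√h = √4.41 − 0.00873·108/(2·1.45) = 2.1000 − 0.32512 = 1.7749.
h = 1.7749² = 3.1502 m.

3.15 m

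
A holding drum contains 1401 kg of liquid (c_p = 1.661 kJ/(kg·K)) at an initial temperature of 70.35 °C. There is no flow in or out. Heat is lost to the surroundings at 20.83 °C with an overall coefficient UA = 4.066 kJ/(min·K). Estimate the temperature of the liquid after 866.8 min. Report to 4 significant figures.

First-law balance (no shaft work): M c_p dT/dt = −UA(T − T_amb).
dT/dt = (T_ss − T)/τ with T_ss = T_amb = 20.8300 °C, τ = M c_p/UA = 1401·1.661/4.066 = 572.322 min.
T approaches T_ss exponentially: T(t) = T_ss + (T₀ − T_ss) e^(−t/τ).
T(866.8) = 20.8300 + (49.5200)·0.219911 = 31.7200 °C.

31.72 °C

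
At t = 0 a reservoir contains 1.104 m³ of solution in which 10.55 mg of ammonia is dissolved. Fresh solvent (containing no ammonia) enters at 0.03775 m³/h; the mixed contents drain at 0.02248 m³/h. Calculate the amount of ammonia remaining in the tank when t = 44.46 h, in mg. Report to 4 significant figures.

Total volume: dV/dt = Q_in − Q_out = 0.0152700 m³/h, so V(t) = 1.104 + 0.0152700 t and V(44.46) = 1.78290 m³.
No ammonia enters, so dm/dt = −Q_out · (m/V).
Separate: dm/m = −Q_out dt/V(t) ⇒ ln(m/m₀) = −(Q_out/(Q_in−Q_out)) ln(V/V₀).
m = m₀ (V₀/V)^(Q_out/(Q_in−Q_out)) = 10.55 × (1.104/1.78290)^(1.47217) = 5.20964 mg.

5.210 mg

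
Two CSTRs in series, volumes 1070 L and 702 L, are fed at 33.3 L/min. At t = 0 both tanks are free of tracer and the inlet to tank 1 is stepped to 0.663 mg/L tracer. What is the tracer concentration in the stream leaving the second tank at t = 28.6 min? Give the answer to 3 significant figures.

0.197 mg/L

Time constants: τᵢ = Vᵢ/Q for each well-mixed tank.
τ₁ = 1070/33.3 = 32.132 min; τ₂ = 702/33.3 = 21.081 min.
Solving the cascade with C₁(0)=C₂(0)=0 gives C₂(t) = C_in[1 − (τ₁ e^(−t/τ₁) − τ₂ e^(−t/τ₂))/(τ₁ − τ₂)].
At t = 28.6: e^(−t/τ₁) = 0.41063, e^(−t/τ₂) = 0.25752.
C₂ = 0.663·[1 − (32.132·0.41063 − 21.081·0.25752)/(11.051)] = 0.663·0.29731 = 0.19711 mg/L.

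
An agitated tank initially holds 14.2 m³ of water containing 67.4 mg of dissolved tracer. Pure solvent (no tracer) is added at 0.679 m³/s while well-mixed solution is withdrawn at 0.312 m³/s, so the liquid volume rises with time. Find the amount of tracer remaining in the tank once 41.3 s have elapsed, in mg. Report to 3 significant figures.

Let m(t) be the amount of tracer. Volume: V(t) = V₀ + (Q_in − Q_out) t = 14.2 + 0.36700 t; V(41.3) = 29.357 m³.
Species balance (pure solvent in): dm/dt = −Q_out · m/V(t).
dm/m = −Q_out dt/(V₀ + 0.36700 t); integrating gives ln(m/m₀) = −(Q_out/(Q_in−Q_out)) ln(V/V₀).
m = m₀ (V₀/V)^(Q_out/(Q_in−Q_out)) = 67.4 × (14.2/29.357)^(0.85014) = 36.350 mg.

36.4 mg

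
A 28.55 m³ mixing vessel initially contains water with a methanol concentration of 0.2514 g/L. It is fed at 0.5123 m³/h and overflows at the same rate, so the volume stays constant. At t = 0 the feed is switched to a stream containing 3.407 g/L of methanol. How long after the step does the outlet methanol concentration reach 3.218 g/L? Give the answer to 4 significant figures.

156.9 h

Mass balance on the solute (V constant): V dC/dt = Q(C_in − C), so τ = V/Q = 55.7291 h.
C(t) = C_in + (C₀ − C_in) e^(−t/τ). Set C = 3.218 and solve for t:
e^(−t/τ) = (C − C_in)/(C₀ − C_in) = (3.218 − 3.407)/(0.2514 − 3.407) = 0.0598935
t = −τ ln(…) = 55.7291 × 2.81519 = 156.888 h.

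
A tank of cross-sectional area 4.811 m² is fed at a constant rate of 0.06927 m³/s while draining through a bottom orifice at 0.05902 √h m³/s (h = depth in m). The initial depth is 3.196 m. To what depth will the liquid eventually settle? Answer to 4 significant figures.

A dh/dt = Q_in − 0.05902 √h. Steady state requires inflow = outflow:
Q_in = 0.05902 √h_ss ⇒ √h_ss = 0.06927/0.05902 = 1.17367.
h_ss = 1.17367² = 1.37750 m. (Since h₀ = 3.196 m > h_ss, the level will fall toward this value.)

1.378 m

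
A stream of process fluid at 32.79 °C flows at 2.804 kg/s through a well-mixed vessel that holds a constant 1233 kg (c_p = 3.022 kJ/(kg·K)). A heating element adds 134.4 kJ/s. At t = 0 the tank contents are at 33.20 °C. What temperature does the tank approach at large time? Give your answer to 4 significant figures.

48.65 °C

Heat balance on the well-mixed liquid: M c_p dT/dt = ṁ c_p (T_in − T) + 134.4.
At steady state dT/dt = 0 ⇒ T_ss = T_in + Q̇/(ṁ c_p) = 32.79 + 134.4/(2.804·3.022) = 48.6509 °C.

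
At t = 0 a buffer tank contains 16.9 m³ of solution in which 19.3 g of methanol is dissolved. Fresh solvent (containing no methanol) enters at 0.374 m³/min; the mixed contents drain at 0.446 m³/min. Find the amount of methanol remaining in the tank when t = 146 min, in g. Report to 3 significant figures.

Let m(t) be the amount of methanol. Volume: V(t) = V₀ + (Q_in − Q_out) t = 16.9 − 0.072000 t; V(146) = 6.3880 m³.
No methanol enters, so dm/dt = −Q_out · (m/V).
dm/m = −Q_out dt/(V₀ − 0.072000 t); integrating gives ln(m/m₀) = −(Q_out/(Q_in−Q_out)) ln(V/V₀).
m = m₀ (V₀/V)^(Q_out/(Q_in−Q_out)) = 19.3 × (16.9/6.3880)^(-6.1944) = 0.046588 g.

0.0466 g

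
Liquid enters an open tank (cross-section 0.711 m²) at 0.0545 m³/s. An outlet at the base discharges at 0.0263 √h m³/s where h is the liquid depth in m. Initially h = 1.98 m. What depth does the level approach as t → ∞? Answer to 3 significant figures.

A dh/dt = Q_in − 0.0263 √h. Steady state requires inflow = outflow:
Q_in = 0.0263 √h_ss ⇒ √h_ss = 0.0545/0.0263 = 2.0722.
h_ss = 2.0722² = 4.2942 m. (Since h₀ = 1.98 m < h_ss, the level will rise toward this value.)

4.29 m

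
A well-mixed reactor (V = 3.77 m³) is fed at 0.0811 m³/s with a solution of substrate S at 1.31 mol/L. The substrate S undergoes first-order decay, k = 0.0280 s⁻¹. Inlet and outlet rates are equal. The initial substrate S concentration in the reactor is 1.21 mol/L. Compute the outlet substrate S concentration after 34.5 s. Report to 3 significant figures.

0.685 mol/L

Accumulation = in − out − consumed: V dC/dt = Q C_in − Q C − k V C.
This is linear with rate a = Q/V + k = 0.049512 s⁻¹.
C_ss = Q C_in/(Q + kV) = 0.56917 mol/L; C(t) = C_ss + (C₀ − C_ss) e^(−a t).
C(34.5) = 0.56917 + (0.64083)·e^(−0.049512·34.5) = 0.56917 + (0.64083)·0.18120 = 0.68529 mol/L.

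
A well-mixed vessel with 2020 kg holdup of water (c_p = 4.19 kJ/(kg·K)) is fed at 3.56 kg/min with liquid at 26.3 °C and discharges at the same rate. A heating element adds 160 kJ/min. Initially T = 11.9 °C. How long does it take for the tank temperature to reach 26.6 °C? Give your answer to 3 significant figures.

First-law balance (no shaft work): M c_p dT/dt = ṁ c_p (T_in − T) + 160.
τ = M/ṁ = 567.42 min; T_ss = T_in + Q̇/(ṁ c_p) = 37.026 °C.
T(t) = T_ss + (T₀ − T_ss) e^(−t/τ). Set T = 26.6:
e^(−t/τ) = (26.6 − 37.026)/(11.9 − 37.026) = 0.41496
t = −567.42 · ln(0.41496) = 499.08 min.

499 min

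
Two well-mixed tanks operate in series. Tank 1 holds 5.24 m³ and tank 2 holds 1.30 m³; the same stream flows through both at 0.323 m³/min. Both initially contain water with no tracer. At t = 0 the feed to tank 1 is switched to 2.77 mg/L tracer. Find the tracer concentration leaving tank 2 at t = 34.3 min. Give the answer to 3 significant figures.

2.33 mg/L

Time constants: τᵢ = Vᵢ/Q for each well-mixed tank.
τ₁ = 5.24/0.323 = 16.223 min; τ₂ = 1.30/0.323 = 4.0248 min.
Solving the cascade with C₁(0)=C₂(0)=0 gives C₂(t) = C_in[1 − (τ₁ e^(−t/τ₁) − τ₂ e^(−t/τ₂))/(τ₁ − τ₂)].
At t = 34.3: e^(−t/τ₁) = 0.12072, e^(−t/τ₂) = 0.00019900.
C₂ = 2.77·[1 − (16.223·0.12072 − 4.0248·0.00019900)/(12.198)] = 2.77·0.83952 = 2.3255 mg/L.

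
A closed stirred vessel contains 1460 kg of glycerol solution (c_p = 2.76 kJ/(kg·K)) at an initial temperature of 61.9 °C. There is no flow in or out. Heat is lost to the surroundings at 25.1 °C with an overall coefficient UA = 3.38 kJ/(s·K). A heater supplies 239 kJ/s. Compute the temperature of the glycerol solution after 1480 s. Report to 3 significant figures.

86.0 °C

First-law balance (no shaft work): M c_p dT/dt = −UA(T − T_amb) + Q̇.
dT/dt = (T_ss − T)/τ with T_ss = T_amb + Q̇/UA = 25.1 + 239/3.38 = 95.810 °C, τ = M c_p/UA = 1460·2.76/3.38 = 1192.2 s.
T approaches T_ss exponentially: T(t) = T_ss + (T₀ − T_ss) e^(−t/τ).
T(1480) = 95.810 + (-33.910)·0.28898 = 86.011 °C.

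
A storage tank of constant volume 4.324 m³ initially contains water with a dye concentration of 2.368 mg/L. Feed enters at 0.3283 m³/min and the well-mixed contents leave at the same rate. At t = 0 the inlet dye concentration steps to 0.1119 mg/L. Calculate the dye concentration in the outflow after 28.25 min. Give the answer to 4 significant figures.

0.3760 mg/L

Species balance on the tank: V dC/dt = Q(C_in − C).
Rewrite as dC/dt + C/τ = C_in/τ, τ = V/Q = 13.1709 min.
C approaches C_in exponentially: C(t) = C_in + (C₀ − C_in) e^(−t/τ).
C(28.25) = 0.1119 + (2.368 − 0.1119)·e^(−28.25/13.1709) = 0.1119 + (2.25610)·0.117082 = 0.376048 mg/L.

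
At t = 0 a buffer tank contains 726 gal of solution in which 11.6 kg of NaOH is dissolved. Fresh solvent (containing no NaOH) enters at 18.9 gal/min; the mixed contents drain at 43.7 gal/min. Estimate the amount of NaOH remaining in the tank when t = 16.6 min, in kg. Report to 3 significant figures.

Let m(t) be the amount of NaOH. Volume: V(t) = V₀ + (Q_in − Q_out) t = 726 − 24.800 t; V(16.6) = 314.32 gal.
No NaOH enters, so dm/dt = −Q_out · (m/V).
dm/m = −Q_out dt/(V₀ − 24.800 t); integrating gives ln(m/m₀) = −(Q_out/(Q_in−Q_out)) ln(V/V₀).
m = m₀ (V₀/V)^(Q_out/(Q_in−Q_out)) = 11.6 × (726/314.32)^(-1.7621) = 2.6535 kg.

2.65 kg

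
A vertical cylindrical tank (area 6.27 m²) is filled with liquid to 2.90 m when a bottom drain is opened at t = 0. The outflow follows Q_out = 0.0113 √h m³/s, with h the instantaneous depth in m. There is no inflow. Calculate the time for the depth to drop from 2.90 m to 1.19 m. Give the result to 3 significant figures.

679 s

Volume balance on the tank: A dh/dt = −0.0113 √h.
This is separable: 2 d(√h)/dt = −0.0113/A, so √h = √h₀ − (0.0113/(2A)) t.
t = 2A(√h₀ − √h)/0.0113 = 2·6.27·(√2.90 − √1.19)/0.0113
  = 12.540 × (1.7029 − 1.0909) / 0.0113 = 679.23 s.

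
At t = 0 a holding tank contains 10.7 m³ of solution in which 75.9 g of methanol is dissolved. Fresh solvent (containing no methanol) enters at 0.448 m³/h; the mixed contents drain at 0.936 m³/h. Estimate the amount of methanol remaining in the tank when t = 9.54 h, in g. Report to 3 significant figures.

Let m(t) be the amount of methanol. Volume: V(t) = V₀ + (Q_in − Q_out) t = 10.7 − 0.48800 t; V(9.54) = 6.0445 m³.
Species balance (pure solvent in): dm/dt = −Q_out · m/V(t).
Separate: dm/m = −Q_out dt/V(t) ⇒ ln(m/m₀) = −(Q_out/(Q_in−Q_out)) ln(V/V₀).
m = m₀ (V₀/V)^(Q_out/(Q_in−Q_out)) = 75.9 × (10.7/6.0445)^(-1.9180) = 25.382 g.

25.4 g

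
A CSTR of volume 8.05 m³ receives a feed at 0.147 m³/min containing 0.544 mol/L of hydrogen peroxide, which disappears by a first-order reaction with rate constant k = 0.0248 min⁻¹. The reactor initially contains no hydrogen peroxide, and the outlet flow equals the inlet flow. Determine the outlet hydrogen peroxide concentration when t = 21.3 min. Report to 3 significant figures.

Species balance: V dC/dt = Q C_in − Q C − k V C.
This is linear with rate a = Q/V + k = 0.043061 min⁻¹.
C_ss = Q C_in/(Q + kV) = 0.23069 mol/L; C(t) = C_ss + (C₀ − C_ss) e^(−a t).
C(21.3) = 0.23069 + (-0.23069)·e^(−0.043061·21.3) = 0.23069 + (-0.23069)·0.39964 = 0.13850 mol/L.

0.139 mol/L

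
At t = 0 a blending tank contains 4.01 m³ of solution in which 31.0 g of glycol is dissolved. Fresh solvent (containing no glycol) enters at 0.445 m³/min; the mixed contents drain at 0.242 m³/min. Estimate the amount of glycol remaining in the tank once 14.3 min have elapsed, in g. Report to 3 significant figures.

16.2 g

Let m(t) be the amount of glycol. Volume: V(t) = V₀ + (Q_in − Q_out) t = 4.01 + 0.20300 t; V(14.3) = 6.9129 m³.
Solute balance: dm/dt = 0 − Q_out C = −Q_out m/V(t).
dm/m = −Q_out dt/(V₀ + 0.20300 t); integrating gives ln(m/m₀) = −(Q_out/(Q_in−Q_out)) ln(V/V₀).
m = m₀ (V₀/V)^(Q_out/(Q_in−Q_out)) = 31.0 × (4.01/6.9129)^(1.1921) = 16.196 g.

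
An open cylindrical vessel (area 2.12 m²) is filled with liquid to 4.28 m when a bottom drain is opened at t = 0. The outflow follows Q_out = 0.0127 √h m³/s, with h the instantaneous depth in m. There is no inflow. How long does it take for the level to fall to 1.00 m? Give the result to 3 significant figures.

A dh/dt = −Q_out = −0.0127 √h.
∫ h^(−1/2) dh = −(0.0127/A) ∫ dt, giving 2√h = 2√h₀ − (0.0127/A) t.
t = 2A(√h₀ − √h)/0.0127 = 2·2.12·(√4.28 − √1.00)/0.0127
  = 4.2400 × (2.0688 − 1.0000) / 0.0127 = 356.83 s.

357 s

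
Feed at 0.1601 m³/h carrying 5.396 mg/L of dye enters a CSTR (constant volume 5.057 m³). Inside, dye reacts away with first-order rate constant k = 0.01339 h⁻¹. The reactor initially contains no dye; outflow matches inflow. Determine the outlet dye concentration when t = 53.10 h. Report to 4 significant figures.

Species balance: V dC/dt = Q C_in − Q C − k V C.
This is linear with rate a = Q/V + k = 0.0450491 h⁻¹.
C_ss = Q C_in/(Q + kV) = 3.79214 mg/L; C(t) = C_ss + (C₀ − C_ss) e^(−a t).
C(53.10) = 3.79214 + (-3.79214)·e^(−0.0450491·53.10) = 3.79214 + (-3.79214)·0.0914369 = 3.44540 mg/L.

3.445 mg/L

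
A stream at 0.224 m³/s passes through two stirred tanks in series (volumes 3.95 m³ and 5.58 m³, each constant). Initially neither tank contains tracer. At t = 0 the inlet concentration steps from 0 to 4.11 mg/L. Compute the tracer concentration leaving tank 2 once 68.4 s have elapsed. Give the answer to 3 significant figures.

Species balance on tank i: dCᵢ/dt = (Cᵢ₋₁ − Cᵢ)/τᵢ with τᵢ = Vᵢ/Q.
τ₁ = 3.95/0.224 = 17.634 s; τ₂ = 5.58/0.224 = 24.911 s.
Tank 1: C₁ = C_in(1 − e^(−t/τ₁)). Tank 2 (τ₁ ≠ τ₂): C₂ = C_in[1 − (τ₁ e^(−t/τ₁) − τ₂ e^(−t/τ₂))/(τ₁ − τ₂)].
At t = 68.4: e^(−t/τ₁) = 0.020674, e^(−t/τ₂) = 0.064197.
C₂ = 4.11·[1 − (17.634·0.020674 − 24.911·0.064197)/(-7.2768)] = 4.11·0.83033 = 3.4127 mg/L.

3.41 mg/L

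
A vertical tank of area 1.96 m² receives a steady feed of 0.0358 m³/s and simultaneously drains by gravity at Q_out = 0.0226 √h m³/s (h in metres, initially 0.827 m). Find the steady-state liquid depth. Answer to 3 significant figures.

A dh/dt = Q_in − 0.0226 √h. Steady state requires inflow = outflow:
Q_in = 0.0226 √h_ss ⇒ √h_ss = 0.0358/0.0226 = 1.5841.
h_ss = 1.5841² = 2.5093 m. (Since h₀ = 0.827 m < h_ss, the level will rise toward this value.)

2.51 m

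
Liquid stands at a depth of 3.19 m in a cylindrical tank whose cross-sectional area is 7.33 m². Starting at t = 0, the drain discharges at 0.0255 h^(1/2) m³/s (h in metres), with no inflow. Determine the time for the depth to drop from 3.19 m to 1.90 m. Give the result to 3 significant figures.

234 s

A dh/dt = −Q_out = −0.0255 √h.
This is separable: 2 d(√h)/dt = −0.0255/A, so √h = √h₀ − (0.0255/(2A)) t.
t = 2A(√h₀ − √h)/0.0255 = 2·7.33·(√3.19 − √1.90)/0.0255
  = 14.660 × (1.7861 − 1.3784) / 0.0255 = 234.36 s.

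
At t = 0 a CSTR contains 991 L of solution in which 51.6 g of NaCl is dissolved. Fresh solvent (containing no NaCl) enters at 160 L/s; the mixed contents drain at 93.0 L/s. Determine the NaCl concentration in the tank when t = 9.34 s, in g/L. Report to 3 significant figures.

0.0162 g/L

Let m(t) be the amount of NaCl. Volume: V(t) = V₀ + (Q_in − Q_out) t = 991 + 67.000 t; V(9.34) = 1616.8 L.
Solute balance: dm/dt = 0 − Q_out C = −Q_out m/V(t).
Separate: dm/m = −Q_out dt/V(t) ⇒ ln(m/m₀) = −(Q_out/(Q_in−Q_out)) ln(V/V₀).
m = m₀ (V₀/V)^(Q_out/(Q_in−Q_out)) = 51.6 × (991/1616.8)^(1.3881) = 26.157 g.
C = m/V = 26.157/1616.8 = 0.016178 g/L.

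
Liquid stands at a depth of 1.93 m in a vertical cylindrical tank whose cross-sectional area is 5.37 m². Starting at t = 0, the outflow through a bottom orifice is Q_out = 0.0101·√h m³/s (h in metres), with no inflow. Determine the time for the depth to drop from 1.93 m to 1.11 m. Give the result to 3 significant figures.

357 s

Mass balance (ρ constant): A dh/dt = −0.0101 √h.
This is separable: 2 d(√h)/dt = −0.0101/A, so √h = √h₀ − (0.0101/(2A)) t.
t = 2A(√h₀ − √h)/0.0101 = 2·5.37·(√1.93 − √1.11)/0.0101
  = 10.740 × (1.3892 − 1.0536) / 0.0101 = 356.95 s.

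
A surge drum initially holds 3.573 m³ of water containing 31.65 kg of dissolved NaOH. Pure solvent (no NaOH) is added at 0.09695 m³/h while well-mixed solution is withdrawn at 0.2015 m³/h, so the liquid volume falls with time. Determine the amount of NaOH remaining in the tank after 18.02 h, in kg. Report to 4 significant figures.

Let m(t) be the amount of NaOH. Volume: V(t) = V₀ + (Q_in − Q_out) t = 3.573 − 0.104550 t; V(18.02) = 1.68901 m³.
Solute balance: dm/dt = 0 − Q_out C = −Q_out m/V(t).
Separate: dm/m = −Q_out dt/V(t) ⇒ ln(m/m₀) = −(Q_out/(Q_in−Q_out)) ln(V/V₀).
m = m₀ (V₀/V)^(Q_out/(Q_in−Q_out)) = 31.65 × (3.573/1.68901)^(-1.92731) = 7.46837 kg.

7.468 kg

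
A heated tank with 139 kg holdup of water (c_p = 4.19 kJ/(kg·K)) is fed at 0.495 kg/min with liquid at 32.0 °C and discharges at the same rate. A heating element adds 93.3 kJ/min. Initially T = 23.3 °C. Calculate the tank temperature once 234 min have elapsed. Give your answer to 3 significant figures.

53.7 °C

Heat balance on the well-mixed liquid: M c_p dT/dt = ṁ c_p (T_in − T) + 93.3.
Rearrange: dT/dt = (T_ss − T)/τ with τ = M/ṁ = 280.81 min and T_ss = T_in + Q̇/(ṁ c_p) = 76.984 °C.
This is linear first-order; T(t) = T_ss + (T₀ − T_ss) e^(−t/τ).
T(234) = 76.984 + (-53.684)·e^(−234/280.81) = 76.984 + (-53.684)·0.43461 = 53.653 °C.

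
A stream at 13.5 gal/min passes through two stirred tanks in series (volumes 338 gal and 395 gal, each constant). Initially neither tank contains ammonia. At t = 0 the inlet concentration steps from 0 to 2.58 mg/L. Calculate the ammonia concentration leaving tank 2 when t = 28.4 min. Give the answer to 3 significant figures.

Each tank obeys Vᵢ dCᵢ/dt = Q(Cᵢ₋₁ − Cᵢ), so τᵢ = Vᵢ/Q.
τ₁ = 338/13.5 = 25.037 min; τ₂ = 395/13.5 = 29.259 min.
Solving the cascade with C₁(0)=C₂(0)=0 gives C₂(t) = C_in[1 − (τ₁ e^(−t/τ₁) − τ₂ e^(−t/τ₂))/(τ₁ − τ₂)].
At t = 28.4: e^(−t/τ₁) = 0.32164, e^(−t/τ₂) = 0.37884.
C₂ = 2.58·[1 − (25.037·0.32164 − 29.259·0.37884)/(-4.2222)] = 2.58·0.28196 = 0.72745 mg/L.

0.727 mg/L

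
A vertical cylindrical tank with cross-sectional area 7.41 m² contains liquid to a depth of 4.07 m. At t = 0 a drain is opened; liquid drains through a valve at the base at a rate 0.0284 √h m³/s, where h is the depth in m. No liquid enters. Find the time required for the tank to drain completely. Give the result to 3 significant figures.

Accumulation of liquid (constant cross-section A): A dh/dt = −0.0284 √h.
∫ h^(−1/2) dh = −(0.0284/A) ∫ dt, giving 2√h = 2√h₀ − (0.0284/A) t.
Tank is empty when √h = 0: t_empty = 2A√h₀/0.0284.
t_empty = 2·7.41·√4.07/0.0284 = 14.820·2.0174/0.0284 = 1052.8 s.

1050 s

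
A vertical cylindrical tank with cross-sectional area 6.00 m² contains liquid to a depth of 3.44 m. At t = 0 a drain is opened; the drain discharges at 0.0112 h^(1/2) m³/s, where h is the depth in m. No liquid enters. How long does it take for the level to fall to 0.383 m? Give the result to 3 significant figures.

1320 s

A dh/dt = −Q_out = −0.0112 √h.
∫ h^(−1/2) dh = −(0.0112/A) ∫ dt, giving 2√h = 2√h₀ − (0.0112/A) t.
t = 2A(√h₀ − √h)/0.0112 = 2·6.00·(√3.44 − √0.383)/0.0112
  = 12.000 × (1.8547 − 0.61887) / 0.0112 = 1324.1 s.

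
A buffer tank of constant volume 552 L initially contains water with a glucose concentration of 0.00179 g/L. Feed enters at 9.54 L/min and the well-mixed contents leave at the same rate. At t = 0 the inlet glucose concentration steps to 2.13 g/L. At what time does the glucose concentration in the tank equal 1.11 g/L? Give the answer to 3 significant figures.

42.6 min

Unsteady species balance (constant V, well mixed): V dC/dt = Q(C_in − C), so τ = V/Q = 57.862 min.
C(t) = C_in + (C₀ − C_in) e^(−t/τ). Set C = 1.11 and solve for t:
e^(−t/τ) = (C − C_in)/(C₀ − C_in) = (1.11 − 2.13)/(0.00179 − 2.13) = 0.47928
t = −τ ln(…) = 57.862 × 0.73548 = 42.556 min.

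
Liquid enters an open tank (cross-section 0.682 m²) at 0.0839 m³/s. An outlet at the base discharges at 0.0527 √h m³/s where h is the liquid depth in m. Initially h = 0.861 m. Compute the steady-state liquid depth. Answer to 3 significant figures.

Level balance: A dh/dt = 0.0839 − 0.0527 √h. Setting dh/dt = 0:
Q_in = 0.0527 √h_ss ⇒ √h_ss = 0.0839/0.0527 = 1.5920.
h_ss = 1.5920² = 2.5346 m. (Since h₀ = 0.861 m < h_ss, the level will rise toward this value.)

2.53 m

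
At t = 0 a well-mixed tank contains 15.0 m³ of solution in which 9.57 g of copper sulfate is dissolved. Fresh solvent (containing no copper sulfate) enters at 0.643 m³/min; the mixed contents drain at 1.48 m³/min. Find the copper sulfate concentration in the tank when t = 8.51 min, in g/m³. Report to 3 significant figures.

Let m(t) be the amount of copper sulfate. Volume: V(t) = V₀ + (Q_in − Q_out) t = 15.0 − 0.83700 t; V(8.51) = 7.8771 m³.
No copper sulfate enters, so dm/dt = −Q_out · (m/V).
dm/m = −Q_out dt/(V₀ − 0.83700 t); integrating gives ln(m/m₀) = −(Q_out/(Q_in−Q_out)) ln(V/V₀).
m = m₀ (V₀/V)^(Q_out/(Q_in−Q_out)) = 9.57 × (15.0/7.8771)^(-1.7682) = 3.0641 g.
C = m/V = 3.0641/7.8771 = 0.38898 g/m³.

0.389 g/m³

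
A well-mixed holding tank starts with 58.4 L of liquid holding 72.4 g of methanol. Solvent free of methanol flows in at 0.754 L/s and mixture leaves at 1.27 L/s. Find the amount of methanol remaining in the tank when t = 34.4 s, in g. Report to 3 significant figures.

Let m(t) be the amount of methanol. Volume: V(t) = V₀ + (Q_in − Q_out) t = 58.4 − 0.51600 t; V(34.4) = 40.650 L.
Solute balance: dm/dt = 0 − Q_out C = −Q_out m/V(t).
Separate: dm/m = −Q_out dt/V(t) ⇒ ln(m/m₀) = −(Q_out/(Q_in−Q_out)) ln(V/V₀).
m = m₀ (V₀/V)^(Q_out/(Q_in−Q_out)) = 72.4 × (58.4/40.650)^(-2.4612) = 29.679 g.

29.7 g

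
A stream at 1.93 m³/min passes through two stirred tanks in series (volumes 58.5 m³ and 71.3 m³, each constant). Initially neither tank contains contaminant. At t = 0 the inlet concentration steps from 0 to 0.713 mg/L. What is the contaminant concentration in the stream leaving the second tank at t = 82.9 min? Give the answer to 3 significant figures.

0.503 mg/L

Species balance on tank i: dCᵢ/dt = (Cᵢ₋₁ − Cᵢ)/τᵢ with τᵢ = Vᵢ/Q.
τ₁ = 58.5/1.93 = 30.311 min; τ₂ = 71.3/1.93 = 36.943 min.
Solving the cascade with C₁(0)=C₂(0)=0 gives C₂(t) = C_in[1 − (τ₁ e^(−t/τ₁) − τ₂ e^(−t/τ₂))/(τ₁ − τ₂)].
At t = 82.9: e^(−t/τ₁) = 0.064895, e^(−t/τ₂) = 0.10603.
C₂ = 0.713·[1 − (30.311·0.064895 − 36.943·0.10603)/(-6.6321)] = 0.713·0.70595 = 0.50334 mg/L.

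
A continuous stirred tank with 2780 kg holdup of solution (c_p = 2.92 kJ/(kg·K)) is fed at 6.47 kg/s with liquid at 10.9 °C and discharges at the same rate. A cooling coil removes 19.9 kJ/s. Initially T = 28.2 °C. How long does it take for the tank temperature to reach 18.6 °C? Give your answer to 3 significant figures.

Unsteady energy balance on the tank contents: M c_p dT/dt = ṁ c_p (T_in − T) − 19.9.
τ = M/ṁ = 429.68 s; T_ss = T_in − Q̇/(ṁ c_p) = 9.8467 °C.
T(t) = T_ss + (T₀ − T_ss) e^(−t/τ). Set T = 18.6:
e^(−t/τ) = (18.6 − 9.8467)/(28.2 − 9.8467) = 0.47693
t = −429.68 · ln(0.47693) = 318.12 s.

318 s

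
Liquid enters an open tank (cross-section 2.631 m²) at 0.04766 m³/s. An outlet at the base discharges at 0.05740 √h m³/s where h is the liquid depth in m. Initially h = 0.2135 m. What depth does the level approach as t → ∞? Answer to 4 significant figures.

0.6894 m

A dh/dt = Q_in − 0.05740 √h. Steady state requires inflow = outflow:
Q_in = 0.05740 √h_ss ⇒ √h_ss = 0.04766/0.05740 = 0.830314.
h_ss = 0.830314² = 0.689421 m. (Since h₀ = 0.2135 m < h_ss, the level will rise toward this value.)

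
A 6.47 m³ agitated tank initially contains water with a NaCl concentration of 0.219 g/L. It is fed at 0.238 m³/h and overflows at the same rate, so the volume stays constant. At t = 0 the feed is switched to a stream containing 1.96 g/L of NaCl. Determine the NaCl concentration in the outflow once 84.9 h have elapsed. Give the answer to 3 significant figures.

1.88 g/L

Accumulation = in − out for the solute gives V dC/dt = Q(C_in − C).
So dC/dt = (C_in − C)/τ with τ = V/Q = 6.47/0.238 = 27.185 h.
This is linear first-order; C(t) = C_in + (C₀ − C_in) e^(−t/τ).
C(84.9) = 1.96 + (0.219 − 1.96)·e^(−84.9/27.185) = 1.96 + (-1.7410)·0.044022 = 1.8834 g/L.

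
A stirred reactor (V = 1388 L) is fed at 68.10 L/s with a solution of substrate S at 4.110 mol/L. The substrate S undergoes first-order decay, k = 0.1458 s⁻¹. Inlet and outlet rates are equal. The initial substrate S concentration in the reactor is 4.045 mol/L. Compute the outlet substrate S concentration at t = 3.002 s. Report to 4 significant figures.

Species balance: V dC/dt = Q C_in − Q C − k V C.
dC/dt = (Q/V) C_in − (Q/V + k) C; effective rate a = Q/V + k = 0.0490634 + 0.1458 = 0.194863 s⁻¹.
C_ss = Q C_in/(Q + kV) = 1.03483 mol/L; C(t) = C_ss + (C₀ − C_ss) e^(−a t).
C(3.002) = 1.03483 + (3.01017)·e^(−0.194863·3.002) = 1.03483 + (3.01017)·0.557117 = 2.71185 mol/L.

2.712 mol/L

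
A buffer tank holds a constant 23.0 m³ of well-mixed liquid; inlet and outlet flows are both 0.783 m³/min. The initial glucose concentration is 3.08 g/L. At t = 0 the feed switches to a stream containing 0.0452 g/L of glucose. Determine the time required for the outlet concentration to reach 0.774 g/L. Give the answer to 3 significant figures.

Species balance: V dC/dt = Q(C_in − C) ⇒ τ = V/Q = 29.374 min.
C(t) = C_in + (C₀ − C_in) e^(−t/τ). Set C = 0.774 and solve for t:
e^(−t/τ) = (C − C_in)/(C₀ − C_in) = (0.774 − 0.0452)/(3.08 − 0.0452) = 0.24015
t = −τ ln(…) = 29.374 × 1.4265 = 41.902 min.

41.9 min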